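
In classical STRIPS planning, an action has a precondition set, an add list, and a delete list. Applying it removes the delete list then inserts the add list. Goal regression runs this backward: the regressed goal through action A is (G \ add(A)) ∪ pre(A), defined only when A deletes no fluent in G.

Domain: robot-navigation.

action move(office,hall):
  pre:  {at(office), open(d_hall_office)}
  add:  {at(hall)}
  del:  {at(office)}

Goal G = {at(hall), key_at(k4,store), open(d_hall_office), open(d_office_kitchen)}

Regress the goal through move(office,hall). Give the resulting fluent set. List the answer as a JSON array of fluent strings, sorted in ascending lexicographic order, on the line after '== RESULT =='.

Compute (G \ add) ∪ pre:
  G ∩ del = {}  (empty — regression defined)
  G \ add = {at(hall), key_at(k4,store), open(d_hall_office), open(d_office_kitchen)} \ {at(hall)} = {key_at(k4,store), open(d_hall_office), open(d_office_kitchen)}
  ∪ pre   = {key_at(k4,store), open(d_hall_office), open(d_office_kitchen)} ∪ {at(office), open(d_hall_office)}
          = {at(office), key_at(k4,store), open(d_hall_office), open(d_office_kitchen)}

== RESULT ==
["at(office)", "key_at(k4,store)", "open(d_hall_office)", "open(d_office_kitchen)"]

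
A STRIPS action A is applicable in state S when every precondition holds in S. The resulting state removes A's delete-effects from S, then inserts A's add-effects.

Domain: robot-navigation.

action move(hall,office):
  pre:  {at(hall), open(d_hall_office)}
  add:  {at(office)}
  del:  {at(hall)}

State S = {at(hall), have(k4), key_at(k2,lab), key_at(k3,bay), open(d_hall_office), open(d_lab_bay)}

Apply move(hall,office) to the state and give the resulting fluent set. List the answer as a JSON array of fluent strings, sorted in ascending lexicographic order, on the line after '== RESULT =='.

Progress:
  pre ⊆ S: {at(hall), open(d_hall_office)} ⊆ S  — applicable
  S \ del = {have(k4), key_at(k2,lab), key_at(k3,bay), open(d_hall_office), open(d_lab_bay)}
  ∪ add   = {at(office), have(k4), key_at(k2,lab), key_at(k3,bay), open(d_hall_office), open(d_lab_bay)}

== RESULT ==
["at(office)", "have(k4)", "key_at(k2,lab)", "key_at(k3,bay)", "open(d_hall_office)", "open(d_lab_bay)"]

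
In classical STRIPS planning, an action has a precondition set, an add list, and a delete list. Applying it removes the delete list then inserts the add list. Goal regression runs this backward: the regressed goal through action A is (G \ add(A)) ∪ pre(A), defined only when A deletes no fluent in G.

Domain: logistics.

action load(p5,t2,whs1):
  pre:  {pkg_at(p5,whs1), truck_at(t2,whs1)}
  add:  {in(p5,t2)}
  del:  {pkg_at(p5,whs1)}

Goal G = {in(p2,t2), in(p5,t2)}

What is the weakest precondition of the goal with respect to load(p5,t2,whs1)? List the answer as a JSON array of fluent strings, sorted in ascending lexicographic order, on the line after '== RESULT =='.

Regress:
  G ∩ del = {}  (empty — regression defined)
  G \ add = {in(p2,t2), in(p5,t2)} \ {in(p5,t2)} = {in(p2,t2)}
  ∪ pre   = {in(p2,t2)} ∪ {pkg_at(p5,whs1), truck_at(t2,whs1)}
          = {in(p2,t2), pkg_at(p5,whs1), truck_at(t2,whs1)}

== RESULT ==
["in(p2,t2)", "pkg_at(p5,whs1)", "truck_at(t2,whs1)"]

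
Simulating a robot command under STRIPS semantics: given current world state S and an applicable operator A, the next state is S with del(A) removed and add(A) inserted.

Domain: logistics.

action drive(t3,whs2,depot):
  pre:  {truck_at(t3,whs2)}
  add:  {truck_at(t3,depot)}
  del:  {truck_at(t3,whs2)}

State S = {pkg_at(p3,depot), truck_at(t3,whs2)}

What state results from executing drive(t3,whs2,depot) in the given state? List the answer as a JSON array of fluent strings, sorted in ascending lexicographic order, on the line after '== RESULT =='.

Compute (S \ del) ∪ add:
  pre ⊆ S: {truck_at(t3,whs2)} ⊆ S  — applicable
  S \ del = {pkg_at(p3,depot)}
  ∪ add   = {pkg_at(p3,depot), truck_at(t3,depot)}

== RESULT ==
["pkg_at(p3,depot)", "truck_at(t3,depot)"]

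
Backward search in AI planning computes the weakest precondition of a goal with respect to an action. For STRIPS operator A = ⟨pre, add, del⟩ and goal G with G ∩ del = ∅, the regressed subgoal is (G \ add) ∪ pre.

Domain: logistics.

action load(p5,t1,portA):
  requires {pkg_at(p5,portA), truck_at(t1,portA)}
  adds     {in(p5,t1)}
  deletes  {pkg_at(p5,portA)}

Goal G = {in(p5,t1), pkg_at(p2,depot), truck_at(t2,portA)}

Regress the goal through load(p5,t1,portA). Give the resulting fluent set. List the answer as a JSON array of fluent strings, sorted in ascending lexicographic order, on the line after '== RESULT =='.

Compute (G \ add) ∪ pre:
  G ∩ del = {}  (empty — regression defined)
  G \ add = {in(p5,t1), pkg_at(p2,depot), truck_at(t2,portA)} \ {in(p5,t1)} = {pkg_at(p2,depot), truck_at(t2,portA)}
  ∪ pre   = {pkg_at(p2,depot), truck_at(t2,portA)} ∪ {pkg_at(p5,portA), truck_at(t1,portA)}
          = {pkg_at(p2,depot), pkg_at(p5,portA), truck_at(t1,portA), truck_at(t2,portA)}

== RESULT ==
["pkg_at(p2,depot)", "pkg_at(p5,portA)", "truck_at(t1,portA)", "truck_at(t2,portA)"]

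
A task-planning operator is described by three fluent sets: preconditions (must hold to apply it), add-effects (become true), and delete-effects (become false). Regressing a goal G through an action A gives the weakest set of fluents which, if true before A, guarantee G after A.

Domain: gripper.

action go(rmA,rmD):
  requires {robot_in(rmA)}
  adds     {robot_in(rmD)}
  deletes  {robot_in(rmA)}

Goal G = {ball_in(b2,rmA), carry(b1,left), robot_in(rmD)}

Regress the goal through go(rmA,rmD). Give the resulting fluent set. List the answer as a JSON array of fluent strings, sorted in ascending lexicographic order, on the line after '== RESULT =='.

Compute (G \ add) ∪ pre:
  G ∩ del = {}  (empty — regression defined)
  G \ add = {ball_in(b2,rmA), carry(b1,left), robot_in(rmD)} \ {robot_in(rmD)} = {ball_in(b2,rmA), carry(b1,left)}
  ∪ pre   = {ball_in(b2,rmA), carry(b1,left)} ∪ {robot_in(rmA)}
          = {ball_in(b2,rmA), carry(b1,left), robot_in(rmA)}

== RESULT ==
["ball_in(b2,rmA)", "carry(b1,left)", "robot_in(rmA)"]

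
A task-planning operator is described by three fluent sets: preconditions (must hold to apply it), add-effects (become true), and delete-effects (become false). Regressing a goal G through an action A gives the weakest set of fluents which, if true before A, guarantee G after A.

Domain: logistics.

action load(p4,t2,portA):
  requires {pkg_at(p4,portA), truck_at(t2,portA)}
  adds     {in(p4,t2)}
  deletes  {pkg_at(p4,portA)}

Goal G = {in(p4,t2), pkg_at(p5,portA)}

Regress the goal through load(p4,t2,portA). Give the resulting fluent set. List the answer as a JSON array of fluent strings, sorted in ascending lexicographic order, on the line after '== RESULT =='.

Regress:
  G ∩ del = {}  (empty — regression defined)
  G \ add = {in(p4,t2), pkg_at(p5,portA)} \ {in(p4,t2)} = {pkg_at(p5,portA)}
  ∪ pre   = {pkg_at(p5,portA)} ∪ {pkg_at(p4,portA), truck_at(t2,portA)}
          = {pkg_at(p4,portA), pkg_at(p5,portA), truck_at(t2,portA)}

== RESULT ==
["pkg_at(p4,portA)", "pkg_at(p5,portA)", "truck_at(t2,portA)"]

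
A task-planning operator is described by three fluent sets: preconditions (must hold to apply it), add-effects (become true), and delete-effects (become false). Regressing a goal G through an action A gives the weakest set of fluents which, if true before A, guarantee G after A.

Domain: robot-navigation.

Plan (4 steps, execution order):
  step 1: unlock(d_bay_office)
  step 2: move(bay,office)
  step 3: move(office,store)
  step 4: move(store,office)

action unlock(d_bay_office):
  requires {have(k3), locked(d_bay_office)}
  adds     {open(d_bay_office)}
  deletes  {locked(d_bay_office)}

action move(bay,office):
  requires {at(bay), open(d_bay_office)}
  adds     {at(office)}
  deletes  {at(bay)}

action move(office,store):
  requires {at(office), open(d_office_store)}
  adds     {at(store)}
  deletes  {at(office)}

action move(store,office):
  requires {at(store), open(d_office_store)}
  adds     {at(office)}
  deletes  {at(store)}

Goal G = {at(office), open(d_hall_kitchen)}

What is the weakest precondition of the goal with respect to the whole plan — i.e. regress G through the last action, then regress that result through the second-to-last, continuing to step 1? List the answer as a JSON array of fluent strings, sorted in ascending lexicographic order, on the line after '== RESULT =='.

Regress step by step:
  through step 4 (move(store,office)): drop {at(office)}, keep {open(d_hall_kitchen)}, require {at(store), open(d_office_store)}
    → {at(store), open(d_hall_kitchen), open(d_office_store)}
  through step 3 (move(office,store)): drop {at(store)}, keep {open(d_hall_kitchen), open(d_office_store)}, require {at(office), open(d_office_store)}
    → {at(office), open(d_hall_kitchen), open(d_office_store)}
  through step 2 (move(bay,office)): drop {at(office)}, keep {open(d_hall_kitchen), open(d_office_store)}, require {at(bay), open(d_bay_office)}
    → {at(bay), open(d_bay_office), open(d_hall_kitchen), open(d_office_store)}
  through step 1 (unlock(d_bay_office)): drop {open(d_bay_office)}, keep {at(bay), open(d_hall_kitchen), open(d_office_store)}, require {have(k3), locked(d_bay_office)}
    → {at(bay), have(k3), locked(d_bay_office), open(d_hall_kitchen), open(d_office_store)}

== RESULT ==
["at(bay)", "have(k3)", "locked(d_bay_office)", "open(d_hall_kitchen)", "open(d_office_store)"]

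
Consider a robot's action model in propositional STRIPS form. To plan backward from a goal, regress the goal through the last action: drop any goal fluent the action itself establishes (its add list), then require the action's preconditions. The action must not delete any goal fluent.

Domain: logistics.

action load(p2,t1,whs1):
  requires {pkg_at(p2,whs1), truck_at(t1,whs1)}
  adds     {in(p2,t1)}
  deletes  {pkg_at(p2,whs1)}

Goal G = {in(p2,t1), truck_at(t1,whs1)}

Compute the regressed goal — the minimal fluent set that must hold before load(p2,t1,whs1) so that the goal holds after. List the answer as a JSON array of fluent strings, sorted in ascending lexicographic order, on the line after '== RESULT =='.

Compute (G \ add) ∪ pre:
  G ∩ del = {}  (empty — regression defined)
  G \ add = {in(p2,t1), truck_at(t1,whs1)} \ {in(p2,t1)} = {truck_at(t1,whs1)}
  ∪ pre   = {truck_at(t1,whs1)} ∪ {pkg_at(p2,whs1), truck_at(t1,whs1)}
          = {pkg_at(p2,whs1), truck_at(t1,whs1)}

== RESULT ==
["pkg_at(p2,whs1)", "truck_at(t1,whs1)"]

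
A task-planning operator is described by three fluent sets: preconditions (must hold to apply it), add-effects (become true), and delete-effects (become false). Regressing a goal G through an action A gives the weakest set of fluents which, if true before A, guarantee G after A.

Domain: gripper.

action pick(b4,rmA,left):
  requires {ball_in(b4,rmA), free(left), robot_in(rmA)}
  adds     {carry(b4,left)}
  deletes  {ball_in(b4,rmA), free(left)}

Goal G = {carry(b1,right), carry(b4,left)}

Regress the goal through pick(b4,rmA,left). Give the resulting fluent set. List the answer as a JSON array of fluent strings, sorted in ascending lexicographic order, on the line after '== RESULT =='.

Compute (G \ add) ∪ pre:
  G ∩ del = {}  (empty — regression defined)
  G \ add = {carry(b1,right), carry(b4,left)} \ {carry(b4,left)} = {carry(b1,right)}
  ∪ pre   = {carry(b1,right)} ∪ {ball_in(b4,rmA), free(left), robot_in(rmA)}
          = {ball_in(b4,rmA), carry(b1,right), free(left), robot_in(rmA)}

== RESULT ==
["ball_in(b4,rmA)", "carry(b1,right)", "free(left)", "robot_in(rmA)"]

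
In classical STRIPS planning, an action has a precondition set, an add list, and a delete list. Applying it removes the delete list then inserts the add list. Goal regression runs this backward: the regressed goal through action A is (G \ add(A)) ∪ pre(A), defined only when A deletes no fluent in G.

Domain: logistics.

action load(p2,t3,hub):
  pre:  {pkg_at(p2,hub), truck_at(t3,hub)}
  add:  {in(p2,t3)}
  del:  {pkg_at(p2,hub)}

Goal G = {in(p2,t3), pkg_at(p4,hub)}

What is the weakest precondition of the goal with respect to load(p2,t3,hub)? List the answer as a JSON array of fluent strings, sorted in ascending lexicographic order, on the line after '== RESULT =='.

Compute (G \ add) ∪ pre:
  G ∩ del = {}  (empty — regression defined)
  G \ add = {in(p2,t3), pkg_at(p4,hub)} \ {in(p2,t3)} = {pkg_at(p4,hub)}
  ∪ pre   = {pkg_at(p4,hub)} ∪ {pkg_at(p2,hub), truck_at(t3,hub)}
          = {pkg_at(p2,hub), pkg_at(p4,hub), truck_at(t3,hub)}

== RESULT ==
["pkg_at(p2,hub)", "pkg_at(p4,hub)", "truck_at(t3,hub)"]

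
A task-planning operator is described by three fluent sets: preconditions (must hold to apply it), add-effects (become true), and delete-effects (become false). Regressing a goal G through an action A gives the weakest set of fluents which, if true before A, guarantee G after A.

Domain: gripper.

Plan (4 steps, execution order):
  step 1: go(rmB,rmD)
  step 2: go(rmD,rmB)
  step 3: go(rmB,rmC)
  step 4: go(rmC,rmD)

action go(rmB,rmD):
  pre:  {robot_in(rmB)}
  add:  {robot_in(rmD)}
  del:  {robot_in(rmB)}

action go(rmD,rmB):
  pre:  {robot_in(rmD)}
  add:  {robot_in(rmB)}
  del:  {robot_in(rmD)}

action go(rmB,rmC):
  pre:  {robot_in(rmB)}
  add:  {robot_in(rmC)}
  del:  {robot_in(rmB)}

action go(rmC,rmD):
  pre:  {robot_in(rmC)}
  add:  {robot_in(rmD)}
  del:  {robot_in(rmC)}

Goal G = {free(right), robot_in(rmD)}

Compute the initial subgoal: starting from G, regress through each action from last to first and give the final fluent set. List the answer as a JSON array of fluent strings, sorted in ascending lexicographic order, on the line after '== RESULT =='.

Regress step by step:
  through step 4 (go(rmC,rmD)): drop {robot_in(rmD)}, keep {free(right)}, require {robot_in(rmC)}
    → {free(right), robot_in(rmC)}
  through step 3 (go(rmB,rmC)): drop {robot_in(rmC)}, keep {free(right)}, require {robot_in(rmB)}
    → {free(right), robot_in(rmB)}
  through step 2 (go(rmD,rmB)): drop {robot_in(rmB)}, keep {free(right)}, require {robot_in(rmD)}
    → {free(right), robot_in(rmD)}
  through step 1 (go(rmB,rmD)): drop {robot_in(rmD)}, keep {free(right)}, require {robot_in(rmB)}
    → {free(right), robot_in(rmB)}

== RESULT ==
["free(right)", "robot_in(rmB)"]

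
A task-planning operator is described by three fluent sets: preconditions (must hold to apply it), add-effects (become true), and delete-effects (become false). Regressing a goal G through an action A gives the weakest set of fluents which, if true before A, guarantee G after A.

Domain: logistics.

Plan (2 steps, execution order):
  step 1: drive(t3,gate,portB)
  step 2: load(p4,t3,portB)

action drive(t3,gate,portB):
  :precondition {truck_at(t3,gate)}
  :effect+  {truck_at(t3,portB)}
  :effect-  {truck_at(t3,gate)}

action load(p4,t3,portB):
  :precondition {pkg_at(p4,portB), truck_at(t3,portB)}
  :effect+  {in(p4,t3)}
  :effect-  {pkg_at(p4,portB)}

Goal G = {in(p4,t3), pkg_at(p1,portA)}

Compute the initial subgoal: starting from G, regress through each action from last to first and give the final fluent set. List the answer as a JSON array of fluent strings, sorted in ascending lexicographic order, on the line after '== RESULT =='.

Regress step by step:
  through step 2 (load(p4,t3,portB)): drop {in(p4,t3)}, keep {pkg_at(p1,portA)}, require {pkg_at(p4,portB), truck_at(t3,portB)}
    → {pkg_at(p1,portA), pkg_at(p4,portB), truck_at(t3,portB)}
  through step 1 (drive(t3,gate,portB)): drop {truck_at(t3,portB)}, keep {pkg_at(p1,portA), pkg_at(p4,portB)}, require {truck_at(t3,gate)}
    → {pkg_at(p1,portA), pkg_at(p4,portB), truck_at(t3,gate)}

== RESULT ==
["pkg_at(p1,portA)", "pkg_at(p4,portB)", "truck_at(t3,gate)"]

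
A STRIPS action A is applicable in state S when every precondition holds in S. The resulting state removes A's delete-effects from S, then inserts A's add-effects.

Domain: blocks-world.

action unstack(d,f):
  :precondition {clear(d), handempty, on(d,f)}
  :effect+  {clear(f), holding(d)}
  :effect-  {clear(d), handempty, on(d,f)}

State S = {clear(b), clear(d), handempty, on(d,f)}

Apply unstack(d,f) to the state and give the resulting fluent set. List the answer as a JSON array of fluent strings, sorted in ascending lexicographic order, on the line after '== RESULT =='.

Progress:
  pre ⊆ S: {clear(d), handempty, on(d,f)} ⊆ S  — applicable
  S \ del = {clear(b)}
  ∪ add   = {clear(b), clear(f), holding(d)}

== RESULT ==
["clear(b)", "clear(f)", "holding(d)"]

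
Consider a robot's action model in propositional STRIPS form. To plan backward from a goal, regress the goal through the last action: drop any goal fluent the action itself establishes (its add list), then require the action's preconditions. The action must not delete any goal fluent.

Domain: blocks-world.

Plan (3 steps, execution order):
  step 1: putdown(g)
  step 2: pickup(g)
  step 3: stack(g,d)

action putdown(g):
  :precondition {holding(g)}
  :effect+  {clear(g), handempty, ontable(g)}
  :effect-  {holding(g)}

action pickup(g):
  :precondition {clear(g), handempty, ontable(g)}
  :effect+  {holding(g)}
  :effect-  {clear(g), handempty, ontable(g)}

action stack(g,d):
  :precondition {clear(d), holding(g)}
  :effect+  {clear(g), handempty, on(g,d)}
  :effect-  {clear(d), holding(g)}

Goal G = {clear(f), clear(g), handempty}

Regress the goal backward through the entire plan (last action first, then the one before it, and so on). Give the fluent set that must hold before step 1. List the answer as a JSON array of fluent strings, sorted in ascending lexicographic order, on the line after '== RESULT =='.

Work backward from the goal:
  through step 3 (stack(g,d)): drop {clear(g), handempty}, keep {clear(f)}, require {clear(d), holding(g)}
    → {clear(d), clear(f), holding(g)}
  through step 2 (pickup(g)): drop {holding(g)}, keep {clear(d), clear(f)}, require {clear(g), handempty, ontable(g)}
    → {clear(d), clear(f), clear(g), handempty, ontable(g)}
  through step 1 (putdown(g)): drop {clear(g), handempty, ontable(g)}, keep {clear(d), clear(f)}, require {holding(g)}
    → {clear(d), clear(f), holding(g)}

== RESULT ==
["clear(d)", "clear(f)", "holding(g)"]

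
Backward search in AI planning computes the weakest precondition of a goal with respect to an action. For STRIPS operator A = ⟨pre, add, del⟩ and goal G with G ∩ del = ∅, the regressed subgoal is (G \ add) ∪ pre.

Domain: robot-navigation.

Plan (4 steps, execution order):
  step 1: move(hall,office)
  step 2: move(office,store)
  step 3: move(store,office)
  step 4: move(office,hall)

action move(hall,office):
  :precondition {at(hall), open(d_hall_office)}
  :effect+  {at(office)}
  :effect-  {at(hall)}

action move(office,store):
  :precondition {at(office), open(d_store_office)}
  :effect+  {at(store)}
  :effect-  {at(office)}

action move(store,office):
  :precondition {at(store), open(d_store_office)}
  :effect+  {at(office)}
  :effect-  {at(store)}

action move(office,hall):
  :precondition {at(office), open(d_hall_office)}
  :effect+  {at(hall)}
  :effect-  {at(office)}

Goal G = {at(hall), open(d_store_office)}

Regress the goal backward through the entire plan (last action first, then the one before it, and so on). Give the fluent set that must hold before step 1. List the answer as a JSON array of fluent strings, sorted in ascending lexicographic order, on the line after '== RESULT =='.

Regress step by step:
  through step 4 (move(office,hall)): drop {at(hall)}, keep {open(d_store_office)}, require {at(office), open(d_hall_office)}
    → {at(office), open(d_hall_office), open(d_store_office)}
  through step 3 (move(store,office)): drop {at(office)}, keep {open(d_hall_office), open(d_store_office)}, require {at(store), open(d_store_office)}
    → {at(store), open(d_hall_office), open(d_store_office)}
  through step 2 (move(office,store)): drop {at(store)}, keep {open(d_hall_office), open(d_store_office)}, require {at(office), open(d_store_office)}
    → {at(office), open(d_hall_office), open(d_store_office)}
  through step 1 (move(hall,office)): drop {at(office)}, keep {open(d_hall_office), open(d_store_office)}, require {at(hall), open(d_hall_office)}
    → {at(hall), open(d_hall_office), open(d_store_office)}

== RESULT ==
["at(hall)", "open(d_hall_office)", "open(d_store_office)"]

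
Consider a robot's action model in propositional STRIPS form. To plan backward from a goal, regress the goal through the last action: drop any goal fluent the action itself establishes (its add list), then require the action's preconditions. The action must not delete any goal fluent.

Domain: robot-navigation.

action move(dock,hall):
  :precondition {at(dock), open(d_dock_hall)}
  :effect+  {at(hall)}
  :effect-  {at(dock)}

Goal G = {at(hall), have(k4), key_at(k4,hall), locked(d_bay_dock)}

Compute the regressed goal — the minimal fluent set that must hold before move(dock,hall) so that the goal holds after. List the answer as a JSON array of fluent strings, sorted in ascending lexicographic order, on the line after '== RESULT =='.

Regress:
  G ∩ del = {}  (empty — regression defined)
  G \ add = {at(hall), have(k4), key_at(k4,hall), locked(d_bay_dock)} \ {at(hall)} = {have(k4), key_at(k4,hall), locked(d_bay_dock)}
  ∪ pre   = {have(k4), key_at(k4,hall), locked(d_bay_dock)} ∪ {at(dock), open(d_dock_hall)}
          = {at(dock), have(k4), key_at(k4,hall), locked(d_bay_dock), open(d_dock_hall)}

== RESULT ==
["at(dock)", "have(k4)", "key_at(k4,hall)", "locked(d_bay_dock)", "open(d_dock_hall)"]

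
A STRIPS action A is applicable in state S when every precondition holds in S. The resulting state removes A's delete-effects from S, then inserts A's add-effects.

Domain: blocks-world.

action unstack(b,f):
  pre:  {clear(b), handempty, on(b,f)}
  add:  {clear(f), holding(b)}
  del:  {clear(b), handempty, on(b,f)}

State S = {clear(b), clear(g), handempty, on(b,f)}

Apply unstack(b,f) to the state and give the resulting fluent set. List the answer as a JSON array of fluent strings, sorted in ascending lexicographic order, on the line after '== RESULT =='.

Compute (S \ del) ∪ add:
  pre ⊆ S: {clear(b), handempty, on(b,f)} ⊆ S  — applicable
  S \ del = {clear(g)}
  ∪ add   = {clear(f), clear(g), holding(b)}

== RESULT ==
["clear(f)", "clear(g)", "holding(b)"]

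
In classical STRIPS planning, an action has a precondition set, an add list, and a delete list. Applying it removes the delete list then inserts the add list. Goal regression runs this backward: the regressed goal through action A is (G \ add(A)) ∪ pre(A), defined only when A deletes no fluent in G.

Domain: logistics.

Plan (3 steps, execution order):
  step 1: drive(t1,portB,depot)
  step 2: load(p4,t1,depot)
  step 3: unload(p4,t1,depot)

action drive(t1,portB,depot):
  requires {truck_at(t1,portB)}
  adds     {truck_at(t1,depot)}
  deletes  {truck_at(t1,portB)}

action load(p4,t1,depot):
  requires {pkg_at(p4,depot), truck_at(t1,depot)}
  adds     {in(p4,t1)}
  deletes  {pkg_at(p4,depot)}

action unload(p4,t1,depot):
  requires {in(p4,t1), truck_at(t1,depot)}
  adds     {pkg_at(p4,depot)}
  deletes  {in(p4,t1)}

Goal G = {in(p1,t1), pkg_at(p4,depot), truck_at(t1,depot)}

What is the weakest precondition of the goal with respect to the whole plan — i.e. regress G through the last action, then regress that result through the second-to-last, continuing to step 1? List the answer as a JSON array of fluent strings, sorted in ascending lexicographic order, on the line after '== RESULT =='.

Regress step by step:
  through step 3 (unload(p4,t1,depot)): drop {pkg_at(p4,depot)}, keep {in(p1,t1), truck_at(t1,depot)}, require {in(p4,t1), truck_at(t1,depot)}
    → {in(p1,t1), in(p4,t1), truck_at(t1,depot)}
  through step 2 (load(p4,t1,depot)): drop {in(p4,t1)}, keep {in(p1,t1), truck_at(t1,depot)}, require {pkg_at(p4,depot), truck_at(t1,depot)}
    → {in(p1,t1), pkg_at(p4,depot), truck_at(t1,depot)}
  through step 1 (drive(t1,portB,depot)): drop {truck_at(t1,depot)}, keep {in(p1,t1), pkg_at(p4,depot)}, require {truck_at(t1,portB)}
    → {in(p1,t1), pkg_at(p4,depot), truck_at(t1,portB)}

== RESULT ==
["in(p1,t1)", "pkg_at(p4,depot)", "truck_at(t1,portB)"]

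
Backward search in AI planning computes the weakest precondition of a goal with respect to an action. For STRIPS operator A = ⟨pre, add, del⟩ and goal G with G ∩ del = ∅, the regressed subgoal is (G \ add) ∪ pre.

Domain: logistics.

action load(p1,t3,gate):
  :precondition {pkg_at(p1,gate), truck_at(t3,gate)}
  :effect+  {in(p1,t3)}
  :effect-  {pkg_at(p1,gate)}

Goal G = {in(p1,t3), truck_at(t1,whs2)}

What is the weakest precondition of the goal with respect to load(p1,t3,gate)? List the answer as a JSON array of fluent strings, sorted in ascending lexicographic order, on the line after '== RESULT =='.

Regress:
  G ∩ del = {}  (empty — regression defined)
  G \ add = {in(p1,t3), truck_at(t1,whs2)} \ {in(p1,t3)} = {truck_at(t1,whs2)}
  ∪ pre   = {truck_at(t1,whs2)} ∪ {pkg_at(p1,gate), truck_at(t3,gate)}
          = {pkg_at(p1,gate), truck_at(t1,whs2), truck_at(t3,gate)}

== RESULT ==
["pkg_at(p1,gate)", "truck_at(t1,whs2)", "truck_at(t3,gate)"]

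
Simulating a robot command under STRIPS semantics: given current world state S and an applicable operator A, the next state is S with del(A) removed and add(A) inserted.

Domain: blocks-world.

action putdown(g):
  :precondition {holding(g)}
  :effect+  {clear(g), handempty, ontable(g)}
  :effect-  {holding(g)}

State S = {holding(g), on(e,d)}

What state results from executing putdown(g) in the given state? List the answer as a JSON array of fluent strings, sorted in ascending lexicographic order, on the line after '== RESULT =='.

Compute (S \ del) ∪ add:
  pre ⊆ S: {holding(g)} ⊆ S  — applicable
  S \ del = {on(e,d)}
  ∪ add   = {clear(g), handempty, on(e,d), ontable(g)}

== RESULT ==
["clear(g)", "handempty", "on(e,d)", "ontable(g)"]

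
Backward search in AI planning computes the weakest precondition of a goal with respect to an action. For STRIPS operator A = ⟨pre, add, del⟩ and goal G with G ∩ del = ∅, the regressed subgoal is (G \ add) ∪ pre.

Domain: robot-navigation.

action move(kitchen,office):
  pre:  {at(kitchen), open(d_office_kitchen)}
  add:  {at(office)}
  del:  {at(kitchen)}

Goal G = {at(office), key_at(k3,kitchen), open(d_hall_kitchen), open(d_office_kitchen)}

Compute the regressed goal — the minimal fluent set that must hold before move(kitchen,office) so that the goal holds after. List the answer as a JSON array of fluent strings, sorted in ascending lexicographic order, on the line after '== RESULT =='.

Compute (G \ add) ∪ pre:
  G ∩ del = {}  (empty — regression defined)
  G \ add = {at(office), key_at(k3,kitchen), open(d_hall_kitchen), open(d_office_kitchen)} \ {at(office)} = {key_at(k3,kitchen), open(d_hall_kitchen), open(d_office_kitchen)}
  ∪ pre   = {key_at(k3,kitchen), open(d_hall_kitchen), open(d_office_kitchen)} ∪ {at(kitchen), open(d_office_kitchen)}
          = {at(kitchen), key_at(k3,kitchen), open(d_hall_kitchen), open(d_office_kitchen)}

== RESULT ==
["at(kitchen)", "key_at(k3,kitchen)", "open(d_hall_kitchen)", "open(d_office_kitchen)"]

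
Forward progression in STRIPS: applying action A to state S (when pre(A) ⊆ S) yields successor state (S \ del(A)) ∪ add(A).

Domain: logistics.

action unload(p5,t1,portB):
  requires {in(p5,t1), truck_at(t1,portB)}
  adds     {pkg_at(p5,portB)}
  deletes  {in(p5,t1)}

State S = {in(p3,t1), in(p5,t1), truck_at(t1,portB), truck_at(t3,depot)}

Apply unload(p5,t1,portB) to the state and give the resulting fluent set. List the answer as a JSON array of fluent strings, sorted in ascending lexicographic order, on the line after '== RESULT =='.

Progress:
  pre ⊆ S: {in(p5,t1), truck_at(t1,portB)} ⊆ S  — applicable
  S \ del = {in(p3,t1), truck_at(t1,portB), truck_at(t3,depot)}
  ∪ add   = {in(p3,t1), pkg_at(p5,portB), truck_at(t1,portB), truck_at(t3,depot)}

== RESULT ==
["in(p3,t1)", "pkg_at(p5,portB)", "truck_at(t1,portB)", "truck_at(t3,depot)"]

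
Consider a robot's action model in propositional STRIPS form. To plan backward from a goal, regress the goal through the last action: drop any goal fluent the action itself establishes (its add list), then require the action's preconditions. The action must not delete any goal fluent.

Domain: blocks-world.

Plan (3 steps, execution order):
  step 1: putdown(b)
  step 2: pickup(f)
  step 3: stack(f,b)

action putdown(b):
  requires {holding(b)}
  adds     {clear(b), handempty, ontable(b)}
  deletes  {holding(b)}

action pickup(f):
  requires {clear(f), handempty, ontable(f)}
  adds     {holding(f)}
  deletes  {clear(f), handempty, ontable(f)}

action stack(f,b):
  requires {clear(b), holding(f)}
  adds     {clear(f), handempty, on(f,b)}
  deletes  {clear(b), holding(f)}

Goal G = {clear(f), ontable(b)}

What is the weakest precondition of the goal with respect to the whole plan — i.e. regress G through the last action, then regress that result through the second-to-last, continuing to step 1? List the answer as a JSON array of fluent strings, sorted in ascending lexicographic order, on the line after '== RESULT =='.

Work backward from the goal:
  through step 3 (stack(f,b)): drop {clear(f)}, keep {ontable(b)}, require {clear(b), holding(f)}
    → {clear(b), holding(f), ontable(b)}
  through step 2 (pickup(f)): drop {holding(f)}, keep {clear(b), ontable(b)}, require {clear(f), handempty, ontable(f)}
    → {clear(b), clear(f), handempty, ontable(b), ontable(f)}
  through step 1 (putdown(b)): drop {clear(b), handempty, ontable(b)}, keep {clear(f), ontable(f)}, require {holding(b)}
    → {clear(f), holding(b), ontable(f)}

== RESULT ==
["clear(f)", "holding(b)", "ontable(f)"]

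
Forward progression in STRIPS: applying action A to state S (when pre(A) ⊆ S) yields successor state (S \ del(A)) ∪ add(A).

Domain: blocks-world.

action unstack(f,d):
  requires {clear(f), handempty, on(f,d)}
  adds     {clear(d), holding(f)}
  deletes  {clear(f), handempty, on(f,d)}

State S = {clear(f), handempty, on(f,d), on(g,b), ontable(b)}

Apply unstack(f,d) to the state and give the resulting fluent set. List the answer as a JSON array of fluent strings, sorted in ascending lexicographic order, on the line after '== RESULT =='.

Compute (S \ del) ∪ add:
  pre ⊆ S: {clear(f), handempty, on(f,d)} ⊆ S  — applicable
  S \ del = {on(g,b), ontable(b)}
  ∪ add   = {clear(d), holding(f), on(g,b), ontable(b)}

== RESULT ==
["clear(d)", "holding(f)", "on(g,b)", "ontable(b)"]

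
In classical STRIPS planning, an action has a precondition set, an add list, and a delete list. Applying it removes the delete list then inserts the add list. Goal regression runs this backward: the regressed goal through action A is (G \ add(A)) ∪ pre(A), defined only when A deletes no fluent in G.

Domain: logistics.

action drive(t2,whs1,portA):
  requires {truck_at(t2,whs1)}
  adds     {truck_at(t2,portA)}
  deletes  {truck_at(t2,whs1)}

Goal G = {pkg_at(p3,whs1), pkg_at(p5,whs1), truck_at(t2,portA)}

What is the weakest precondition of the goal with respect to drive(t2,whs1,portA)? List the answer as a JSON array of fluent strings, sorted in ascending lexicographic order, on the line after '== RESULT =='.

Compute (G \ add) ∪ pre:
  G ∩ del = {}  (empty — regression defined)
  G \ add = {pkg_at(p3,whs1), pkg_at(p5,whs1), truck_at(t2,portA)} \ {truck_at(t2,portA)} = {pkg_at(p3,whs1), pkg_at(p5,whs1)}
  ∪ pre   = {pkg_at(p3,whs1), pkg_at(p5,whs1)} ∪ {truck_at(t2,whs1)}
          = {pkg_at(p3,whs1), pkg_at(p5,whs1), truck_at(t2,whs1)}

== RESULT ==
["pkg_at(p3,whs1)", "pkg_at(p5,whs1)", "truck_at(t2,whs1)"]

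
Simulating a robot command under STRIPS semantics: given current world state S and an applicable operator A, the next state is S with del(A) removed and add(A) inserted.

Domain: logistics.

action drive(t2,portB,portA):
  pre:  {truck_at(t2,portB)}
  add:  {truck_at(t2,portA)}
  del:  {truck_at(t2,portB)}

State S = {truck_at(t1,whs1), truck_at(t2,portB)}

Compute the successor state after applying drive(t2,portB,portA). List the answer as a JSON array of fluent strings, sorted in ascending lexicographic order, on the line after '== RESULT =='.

Compute (S \ del) ∪ add:
  pre ⊆ S: {truck_at(t2,portB)} ⊆ S  — applicable
  S \ del = {truck_at(t1,whs1)}
  ∪ add   = {truck_at(t1,whs1), truck_at(t2,portA)}

== RESULT ==
["truck_at(t1,whs1)", "truck_at(t2,portA)"]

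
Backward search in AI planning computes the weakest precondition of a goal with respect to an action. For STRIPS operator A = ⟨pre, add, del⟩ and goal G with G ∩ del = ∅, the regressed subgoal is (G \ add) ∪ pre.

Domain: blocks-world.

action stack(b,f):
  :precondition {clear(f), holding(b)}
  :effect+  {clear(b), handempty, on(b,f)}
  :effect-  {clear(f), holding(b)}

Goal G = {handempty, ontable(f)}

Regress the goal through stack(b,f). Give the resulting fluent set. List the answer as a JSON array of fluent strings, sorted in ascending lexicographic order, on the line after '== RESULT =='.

Regress:
  G ∩ del = {}  (empty — regression defined)
  G \ add = {handempty, ontable(f)} \ {clear(b), handempty, on(b,f)} = {ontable(f)}
  ∪ pre   = {ontable(f)} ∪ {clear(f), holding(b)}
          = {clear(f), holding(b), ontable(f)}

== RESULT ==
["clear(f)", "holding(b)", "ontable(f)"]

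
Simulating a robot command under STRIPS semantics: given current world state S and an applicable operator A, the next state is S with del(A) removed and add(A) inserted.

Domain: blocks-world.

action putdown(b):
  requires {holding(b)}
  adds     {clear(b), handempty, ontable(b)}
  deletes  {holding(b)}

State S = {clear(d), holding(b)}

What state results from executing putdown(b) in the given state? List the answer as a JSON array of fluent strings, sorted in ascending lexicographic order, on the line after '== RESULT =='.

Progress:
  pre ⊆ S: {holding(b)} ⊆ S  — applicable
  S \ del = {clear(d)}
  ∪ add   = {clear(b), clear(d), handempty, ontable(b)}

== RESULT ==
["clear(b)", "clear(d)", "handempty", "ontable(b)"]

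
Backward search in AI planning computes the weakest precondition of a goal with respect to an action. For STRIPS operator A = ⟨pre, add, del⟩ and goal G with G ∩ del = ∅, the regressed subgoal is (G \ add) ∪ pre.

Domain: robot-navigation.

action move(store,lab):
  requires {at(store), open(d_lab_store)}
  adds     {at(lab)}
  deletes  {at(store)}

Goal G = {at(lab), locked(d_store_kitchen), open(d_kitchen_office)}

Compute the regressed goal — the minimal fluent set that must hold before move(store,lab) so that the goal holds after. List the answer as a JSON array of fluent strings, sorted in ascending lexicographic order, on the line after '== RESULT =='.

Regress:
  G ∩ del = {}  (empty — regression defined)
  G \ add = {at(lab), locked(d_store_kitchen), open(d_kitchen_office)} \ {at(lab)} = {locked(d_store_kitchen), open(d_kitchen_office)}
  ∪ pre   = {locked(d_store_kitchen), open(d_kitchen_office)} ∪ {at(store), open(d_lab_store)}
          = {at(store), locked(d_store_kitchen), open(d_kitchen_office), open(d_lab_store)}

== RESULT ==
["at(store)", "locked(d_store_kitchen)", "open(d_kitchen_office)", "open(d_lab_store)"]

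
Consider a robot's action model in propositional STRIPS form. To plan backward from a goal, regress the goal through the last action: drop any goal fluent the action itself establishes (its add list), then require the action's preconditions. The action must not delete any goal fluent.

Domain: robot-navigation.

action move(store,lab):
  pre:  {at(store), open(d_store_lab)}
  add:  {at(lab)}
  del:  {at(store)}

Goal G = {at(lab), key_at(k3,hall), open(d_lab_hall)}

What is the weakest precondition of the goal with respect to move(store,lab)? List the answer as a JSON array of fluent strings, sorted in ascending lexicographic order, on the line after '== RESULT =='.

Regress:
  G ∩ del = {}  (empty — regression defined)
  G \ add = {at(lab), key_at(k3,hall), open(d_lab_hall)} \ {at(lab)} = {key_at(k3,hall), open(d_lab_hall)}
  ∪ pre   = {key_at(k3,hall), open(d_lab_hall)} ∪ {at(store), open(d_store_lab)}
          = {at(store), key_at(k3,hall), open(d_lab_hall), open(d_store_lab)}

== RESULT ==
["at(store)", "key_at(k3,hall)", "open(d_lab_hall)", "open(d_store_lab)"]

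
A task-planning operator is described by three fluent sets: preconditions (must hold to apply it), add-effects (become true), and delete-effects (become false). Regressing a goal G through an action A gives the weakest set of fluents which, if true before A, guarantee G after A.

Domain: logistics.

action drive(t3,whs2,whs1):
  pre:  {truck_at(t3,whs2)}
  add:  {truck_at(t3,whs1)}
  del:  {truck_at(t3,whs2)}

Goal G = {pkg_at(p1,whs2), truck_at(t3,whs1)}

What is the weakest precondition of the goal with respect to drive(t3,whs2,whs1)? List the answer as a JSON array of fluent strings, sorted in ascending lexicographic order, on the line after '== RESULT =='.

Compute (G \ add) ∪ pre:
  G ∩ del = {}  (empty — regression defined)
  G \ add = {pkg_at(p1,whs2), truck_at(t3,whs1)} \ {truck_at(t3,whs1)} = {pkg_at(p1,whs2)}
  ∪ pre   = {pkg_at(p1,whs2)} ∪ {truck_at(t3,whs2)}
          = {pkg_at(p1,whs2), truck_at(t3,whs2)}

== RESULT ==
["pkg_at(p1,whs2)", "truck_at(t3,whs2)"]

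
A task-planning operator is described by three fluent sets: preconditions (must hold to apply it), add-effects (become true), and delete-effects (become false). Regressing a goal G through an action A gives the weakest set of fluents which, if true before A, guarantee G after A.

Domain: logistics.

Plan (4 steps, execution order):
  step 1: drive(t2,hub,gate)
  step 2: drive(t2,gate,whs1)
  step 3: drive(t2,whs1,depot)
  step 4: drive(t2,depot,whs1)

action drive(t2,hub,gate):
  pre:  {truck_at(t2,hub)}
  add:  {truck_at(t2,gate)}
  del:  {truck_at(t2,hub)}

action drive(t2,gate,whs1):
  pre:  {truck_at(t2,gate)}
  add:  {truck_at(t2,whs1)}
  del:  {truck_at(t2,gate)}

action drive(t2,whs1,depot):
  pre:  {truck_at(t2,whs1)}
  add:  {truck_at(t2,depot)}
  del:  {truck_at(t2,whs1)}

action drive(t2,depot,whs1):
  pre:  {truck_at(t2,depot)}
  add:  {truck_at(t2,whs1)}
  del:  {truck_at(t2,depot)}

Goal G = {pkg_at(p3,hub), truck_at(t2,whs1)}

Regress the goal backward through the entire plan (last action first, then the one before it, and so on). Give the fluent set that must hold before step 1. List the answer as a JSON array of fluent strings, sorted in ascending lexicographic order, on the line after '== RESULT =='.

Work backward from the goal:
  through step 4 (drive(t2,depot,whs1)): drop {truck_at(t2,whs1)}, keep {pkg_at(p3,hub)}, require {truck_at(t2,depot)}
    → {pkg_at(p3,hub), truck_at(t2,depot)}
  through step 3 (drive(t2,whs1,depot)): drop {truck_at(t2,depot)}, keep {pkg_at(p3,hub)}, require {truck_at(t2,whs1)}
    → {pkg_at(p3,hub), truck_at(t2,whs1)}
  through step 2 (drive(t2,gate,whs1)): drop {truck_at(t2,whs1)}, keep {pkg_at(p3,hub)}, require {truck_at(t2,gate)}
    → {pkg_at(p3,hub), truck_at(t2,gate)}
  through step 1 (drive(t2,hub,gate)): drop {truck_at(t2,gate)}, keep {pkg_at(p3,hub)}, require {truck_at(t2,hub)}
    → {pkg_at(p3,hub), truck_at(t2,hub)}

== RESULT ==
["pkg_at(p3,hub)", "truck_at(t2,hub)"]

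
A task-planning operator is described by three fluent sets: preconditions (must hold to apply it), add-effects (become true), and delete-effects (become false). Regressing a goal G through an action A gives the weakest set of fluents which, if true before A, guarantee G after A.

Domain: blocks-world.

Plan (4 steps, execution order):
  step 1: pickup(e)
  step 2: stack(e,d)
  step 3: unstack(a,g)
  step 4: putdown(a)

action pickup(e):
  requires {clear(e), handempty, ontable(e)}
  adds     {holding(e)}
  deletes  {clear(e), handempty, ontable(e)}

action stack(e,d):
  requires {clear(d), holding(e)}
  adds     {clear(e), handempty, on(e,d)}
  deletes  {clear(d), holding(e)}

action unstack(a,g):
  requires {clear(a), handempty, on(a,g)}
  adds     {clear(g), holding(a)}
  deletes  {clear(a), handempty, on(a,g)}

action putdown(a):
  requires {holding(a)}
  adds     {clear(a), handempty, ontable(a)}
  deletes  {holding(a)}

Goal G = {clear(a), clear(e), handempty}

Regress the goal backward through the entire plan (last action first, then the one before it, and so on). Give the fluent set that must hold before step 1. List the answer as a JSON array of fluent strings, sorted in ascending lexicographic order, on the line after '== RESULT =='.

Regress step by step:
  through step 4 (putdown(a)): drop {clear(a), handempty}, keep {clear(e)}, require {holding(a)}
    → {clear(e), holding(a)}
  through step 3 (unstack(a,g)): drop {holding(a)}, keep {clear(e)}, require {clear(a), handempty, on(a,g)}
    → {clear(a), clear(e), handempty, on(a,g)}
  through step 2 (stack(e,d)): drop {clear(e), handempty}, keep {clear(a), on(a,g)}, require {clear(d), holding(e)}
    → {clear(a), clear(d), holding(e), on(a,g)}
  through step 1 (pickup(e)): drop {holding(e)}, keep {clear(a), clear(d), on(a,g)}, require {clear(e), handempty, ontable(e)}
    → {clear(a), clear(d), clear(e), handempty, on(a,g), ontable(e)}

== RESULT ==
["clear(a)", "clear(d)", "clear(e)", "handempty", "on(a,g)", "ontable(e)"]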